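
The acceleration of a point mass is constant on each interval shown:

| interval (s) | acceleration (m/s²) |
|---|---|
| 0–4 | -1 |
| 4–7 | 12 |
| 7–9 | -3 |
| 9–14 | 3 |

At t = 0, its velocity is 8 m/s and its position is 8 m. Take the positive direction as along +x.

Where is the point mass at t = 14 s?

379.5 m

On each constant-a segment, Δv = aΔt and Δx = v₀Δt + ½aΔt²; chain segment to segment.
0–4 s: v starts 8 m/s; Δx = 8·4 + ½·-1·4² = 24 m; v ends 4 m/s.
4–7 s: v starts 4 m/s; Δx = 4·3 + ½·12·3² = 66 m; v ends 40 m/s.
7–9 s: v starts 40 m/s; Δx = 40·2 + ½·-3·2² = 74 m; v ends 34 m/s.
9–14 s: v starts 34 m/s; Δx = 34·5 + ½·3·5² = 207.5 m; v ends 49 m/s.
x(14) = 8 + Σ Δx = 379.5 m.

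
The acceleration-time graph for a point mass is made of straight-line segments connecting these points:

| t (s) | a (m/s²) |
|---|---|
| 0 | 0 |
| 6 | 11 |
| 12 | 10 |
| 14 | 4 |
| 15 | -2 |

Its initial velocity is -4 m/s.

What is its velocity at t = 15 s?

107 m/s

Δv equals the area under the a-t graph; then v = v₀ + Δv.
0–6 s: ½(0 + 11)(6) = 33 m/s
6–12 s: ½(11 + 10)(6) = 63 m/s
12–14 s: ½(10 + 4)(2) = 14 m/s
14–15 s: ½(4 + -2)(1) = 1 m/s
Δv = 111 m/s, so v(15) = -4 + (111) = 107 m/s.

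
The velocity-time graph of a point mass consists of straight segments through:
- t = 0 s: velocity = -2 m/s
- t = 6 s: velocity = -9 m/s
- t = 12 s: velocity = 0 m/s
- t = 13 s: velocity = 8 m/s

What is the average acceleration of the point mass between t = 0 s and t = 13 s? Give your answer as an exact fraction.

10/13 m/s²

Average acceleration = Δv/Δt = (8 − -2)/(13 − 0) = 10/13 m/s².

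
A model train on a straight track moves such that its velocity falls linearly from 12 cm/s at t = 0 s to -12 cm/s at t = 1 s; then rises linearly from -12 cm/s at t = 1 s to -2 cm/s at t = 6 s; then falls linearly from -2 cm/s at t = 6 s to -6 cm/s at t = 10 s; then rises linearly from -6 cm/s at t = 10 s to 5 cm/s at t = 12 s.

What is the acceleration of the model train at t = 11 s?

Acceleration is the slope of the v-t graph on 10–12 s: (5 − -6)/(12 − 10) = 5.5 cm/s².

5.5 cm/s²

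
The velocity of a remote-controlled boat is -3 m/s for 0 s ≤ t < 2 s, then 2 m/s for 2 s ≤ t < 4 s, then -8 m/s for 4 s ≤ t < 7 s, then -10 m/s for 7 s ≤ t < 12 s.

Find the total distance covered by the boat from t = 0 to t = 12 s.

Total distance travelled is ∫|v| dt — sum the magnitudes of each area piece.
0–2 s: |-3| × 2 = 6 m
2–4 s: |2| × 2 = 4 m
4–7 s: |-8| × 3 = 24 m
7–12 s: |-10| × 5 = 50 m
Total distance = 84 m

84 m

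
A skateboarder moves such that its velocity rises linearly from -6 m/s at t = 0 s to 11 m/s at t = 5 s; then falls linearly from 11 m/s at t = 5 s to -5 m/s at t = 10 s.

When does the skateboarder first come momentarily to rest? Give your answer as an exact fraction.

t = 30/17 s

v changes sign on 0–5 s (from -6 to 11); the graph is linear there, so v = 0 at t = 0 + (6)·(5 − 0)/(11 − -6) = 30/17 s.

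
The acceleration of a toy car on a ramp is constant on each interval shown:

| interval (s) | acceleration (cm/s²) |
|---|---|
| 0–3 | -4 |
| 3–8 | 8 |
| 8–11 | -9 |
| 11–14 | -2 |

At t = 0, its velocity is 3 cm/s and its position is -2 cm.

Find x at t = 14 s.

On each constant-a segment, Δv = aΔt and Δx = v₀Δt + ½aΔt²; chain segment to segment.
0–3 s: v starts 3 cm/s; Δx = 3·3 + ½·-4·3² = -9 cm; v ends -9 cm/s.
3–8 s: v starts -9 cm/s; Δx = -9·5 + ½·8·5² = 55 cm; v ends 31 cm/s.
8–11 s: v starts 31 cm/s; Δx = 31·3 + ½·-9·3² = 52.5 cm; v ends 4 cm/s.
11–14 s: v starts 4 cm/s; Δx = 4·3 + ½·-2·3² = 3 cm; v ends -2 cm/s.
x(14) = -2 + Σ Δx = 99.5 cm.

99.5 cm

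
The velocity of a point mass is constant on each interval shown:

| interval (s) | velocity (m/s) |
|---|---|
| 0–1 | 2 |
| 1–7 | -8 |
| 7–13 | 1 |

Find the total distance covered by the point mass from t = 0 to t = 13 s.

56 m

Distance (not displacement) is the total path length: add the absolute areas under v-t.
0–1 s: |2| × 1 = 2 m
1–7 s: |-8| × 6 = 48 m
7–13 s: |1| × 6 = 6 m
Total distance = 56 m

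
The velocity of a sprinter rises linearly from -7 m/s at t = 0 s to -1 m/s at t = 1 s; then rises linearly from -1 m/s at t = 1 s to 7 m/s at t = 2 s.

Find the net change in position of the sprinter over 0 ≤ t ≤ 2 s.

-1 m

Displacement is the signed area under the v-t curve.
0–1 s: ½(-7 + -1)(1) = -4 m
1–2 s: ½(-1 + 7)(1) = 3 m
Net displacement = -1 m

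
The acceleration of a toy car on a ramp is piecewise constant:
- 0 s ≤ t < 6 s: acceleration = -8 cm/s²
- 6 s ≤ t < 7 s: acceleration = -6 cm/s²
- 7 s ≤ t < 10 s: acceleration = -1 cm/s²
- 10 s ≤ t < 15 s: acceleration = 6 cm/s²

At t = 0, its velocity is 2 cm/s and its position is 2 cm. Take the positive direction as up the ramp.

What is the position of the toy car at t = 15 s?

On each constant-a segment, Δv = aΔt and Δx = v₀Δt + ½aΔt²; chain segment to segment.
0–6 s: v starts 2 cm/s; Δx = 2·6 + ½·-8·6² = -132 cm; v ends -46 cm/s.
6–7 s: v starts -46 cm/s; Δx = -46·1 + ½·-6·1² = -49 cm; v ends -52 cm/s.
7–10 s: v starts -52 cm/s; Δx = -52·3 + ½·-1·3² = -160.5 cm; v ends -55 cm/s.
10–15 s: v starts -55 cm/s; Δx = -55·5 + ½·6·5² = -200 cm; v ends -25 cm/s.
x(15) = 2 + Σ Δx = -539.5 cm.

-539.5 cm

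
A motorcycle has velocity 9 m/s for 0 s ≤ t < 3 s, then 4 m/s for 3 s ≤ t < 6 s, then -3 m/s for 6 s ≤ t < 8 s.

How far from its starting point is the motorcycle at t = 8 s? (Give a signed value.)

Net displacement equals the area under the velocity-time graph (areas below the axis count negative).
0–3 s: 9 × 3 = 27 m
3–6 s: 4 × 3 = 12 m
6–8 s: -3 × 2 = -6 m
Net displacement = 33 m

33 m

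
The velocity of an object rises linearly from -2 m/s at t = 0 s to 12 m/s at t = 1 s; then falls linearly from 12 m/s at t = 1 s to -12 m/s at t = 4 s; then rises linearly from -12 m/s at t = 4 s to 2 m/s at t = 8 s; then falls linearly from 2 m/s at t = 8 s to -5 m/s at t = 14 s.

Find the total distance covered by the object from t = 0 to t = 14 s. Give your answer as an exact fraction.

398/7 m

Distance (not displacement) is the total path length: add the absolute areas under v-t.
0–1 s: v = 0 at t = 1/7 s; triangle areas 1/7 + 36/7 = 37/7 m
1–4 s: v = 0 at t = 2.5 s; triangle areas 9 + 9 = 18 m
4–8 s: v = 0 at t = 52/7 s; triangle areas 144/7 + 4/7 = 148/7 m
8–14 s: v = 0 at t = 68/7 s; triangle areas 12/7 + 75/7 = 87/7 m
Total distance = 398/7 m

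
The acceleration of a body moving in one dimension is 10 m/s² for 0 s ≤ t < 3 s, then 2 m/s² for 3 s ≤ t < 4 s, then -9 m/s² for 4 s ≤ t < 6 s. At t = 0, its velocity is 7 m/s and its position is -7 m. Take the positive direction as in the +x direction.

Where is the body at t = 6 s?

On each constant-a segment, Δv = aΔt and Δx = v₀Δt + ½aΔt²; chain segment to segment.
0–3 s: v starts 7 m/s; Δx = 7·3 + ½·10·3² = 66 m; v ends 37 m/s.
3–4 s: v starts 37 m/s; Δx = 37·1 + ½·2·1² = 38 m; v ends 39 m/s.
4–6 s: v starts 39 m/s; Δx = 39·2 + ½·-9·2² = 60 m; v ends 21 m/s.
x(6) = -7 + Σ Δx = 157 m.

157 m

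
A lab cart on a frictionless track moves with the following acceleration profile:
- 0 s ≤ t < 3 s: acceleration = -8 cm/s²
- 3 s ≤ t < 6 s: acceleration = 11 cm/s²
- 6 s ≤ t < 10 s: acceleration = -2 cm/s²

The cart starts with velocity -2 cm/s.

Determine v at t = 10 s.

-1 cm/s

Δv equals the area under the a-t graph; then v = v₀ + Δv.
0–3 s: -8 × 3 = -24 cm/s
3–6 s: 11 × 3 = 33 cm/s
6–10 s: -2 × 4 = -8 cm/s
Δv = 1 cm/s, so v(10) = -2 + (1) = -1 cm/s.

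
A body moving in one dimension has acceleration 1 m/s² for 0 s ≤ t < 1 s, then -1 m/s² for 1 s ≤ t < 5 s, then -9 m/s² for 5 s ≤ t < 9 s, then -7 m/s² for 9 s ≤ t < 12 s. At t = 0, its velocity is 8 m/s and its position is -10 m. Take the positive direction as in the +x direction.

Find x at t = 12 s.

-150 m

On each constant-a segment, Δv = aΔt and Δx = v₀Δt + ½aΔt²; chain segment to segment.
0–1 s: v starts 8 m/s; Δx = 8·1 + ½·1·1² = 8.5 m; v ends 9 m/s.
1–5 s: v starts 9 m/s; Δx = 9·4 + ½·-1·4² = 28 m; v ends 5 m/s.
5–9 s: v starts 5 m/s; Δx = 5·4 + ½·-9·4² = -52 m; v ends -31 m/s.
9–12 s: v starts -31 m/s; Δx = -31·3 + ½·-7·3² = -124.5 m; v ends -52 m/s.
x(12) = -10 + Σ Δx = -150 m.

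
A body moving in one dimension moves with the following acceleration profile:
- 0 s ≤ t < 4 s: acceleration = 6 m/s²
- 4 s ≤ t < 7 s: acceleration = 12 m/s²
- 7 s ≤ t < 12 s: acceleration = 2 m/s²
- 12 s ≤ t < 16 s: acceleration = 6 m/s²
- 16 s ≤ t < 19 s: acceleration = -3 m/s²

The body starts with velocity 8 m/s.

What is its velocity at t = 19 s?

Δv equals the area under the a-t graph; then v = v₀ + Δv.
0–4 s: 6 × 4 = 24 m/s
4–7 s: 12 × 3 = 36 m/s
7–12 s: 2 × 5 = 10 m/s
12–16 s: 6 × 4 = 24 m/s
16–19 s: -3 × 3 = -9 m/s
Δv = 85 m/s, so v(19) = 8 + (85) = 93 m/s.

93 m/s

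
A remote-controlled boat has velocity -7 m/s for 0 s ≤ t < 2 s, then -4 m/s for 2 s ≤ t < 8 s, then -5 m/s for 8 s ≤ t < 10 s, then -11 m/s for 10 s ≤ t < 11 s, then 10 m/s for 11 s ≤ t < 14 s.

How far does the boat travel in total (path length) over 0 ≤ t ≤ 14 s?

Total distance travelled is ∫|v| dt — sum the magnitudes of each area piece.
0–2 s: |-7| × 2 = 14 m
2–8 s: |-4| × 6 = 24 m
8–10 s: |-5| × 2 = 10 m
10–11 s: |-11| × 1 = 11 m
11–14 s: |10| × 3 = 30 m
Total distance = 89 m

89 m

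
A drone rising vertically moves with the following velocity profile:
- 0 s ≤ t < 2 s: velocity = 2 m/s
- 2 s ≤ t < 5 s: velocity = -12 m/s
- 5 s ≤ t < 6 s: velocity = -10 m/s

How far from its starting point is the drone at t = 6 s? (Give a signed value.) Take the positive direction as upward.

-42 m

Displacement is the signed area under the v-t curve.
0–2 s: 2 × 2 = 4 m
2–5 s: -12 × 3 = -36 m
5–6 s: -10 × 1 = -10 m
Net displacement = -42 m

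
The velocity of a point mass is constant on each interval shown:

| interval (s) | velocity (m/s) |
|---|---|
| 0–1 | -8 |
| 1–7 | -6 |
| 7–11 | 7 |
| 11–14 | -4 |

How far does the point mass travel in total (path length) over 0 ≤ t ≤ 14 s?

84 m

Distance (not displacement) is the total path length: add the absolute areas under v-t.
0–1 s: |-8| × 1 = 8 m
1–7 s: |-6| × 6 = 36 m
7–11 s: |7| × 4 = 28 m
11–14 s: |-4| × 3 = 12 m
Total distance = 84 m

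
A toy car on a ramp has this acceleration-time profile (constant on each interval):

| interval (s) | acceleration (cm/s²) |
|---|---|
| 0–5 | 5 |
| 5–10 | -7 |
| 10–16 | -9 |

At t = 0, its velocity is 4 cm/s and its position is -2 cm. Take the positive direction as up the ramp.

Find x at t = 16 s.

-60 cm

On each constant-a segment, Δv = aΔt and Δx = v₀Δt + ½aΔt²; chain segment to segment.
0–5 s: v starts 4 cm/s; Δx = 4·5 + ½·5·5² = 82.5 cm; v ends 29 cm/s.
5–10 s: v starts 29 cm/s; Δx = 29·5 + ½·-7·5² = 57.5 cm; v ends -6 cm/s.
10–16 s: v starts -6 cm/s; Δx = -6·6 + ½·-9·6² = -198 cm; v ends -60 cm/s.
x(16) = -2 + Σ Δx = -60 cm.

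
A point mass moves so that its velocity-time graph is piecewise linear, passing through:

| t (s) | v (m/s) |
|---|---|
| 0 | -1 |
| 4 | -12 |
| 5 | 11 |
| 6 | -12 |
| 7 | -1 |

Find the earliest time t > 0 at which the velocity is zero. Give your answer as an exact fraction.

v changes sign on 4–5 s (from -12 to 11); the graph is linear there, so v = 0 at t = 4 + (12)·(5 − 4)/(11 − -12) = 104/23 s.

t = 104/23 s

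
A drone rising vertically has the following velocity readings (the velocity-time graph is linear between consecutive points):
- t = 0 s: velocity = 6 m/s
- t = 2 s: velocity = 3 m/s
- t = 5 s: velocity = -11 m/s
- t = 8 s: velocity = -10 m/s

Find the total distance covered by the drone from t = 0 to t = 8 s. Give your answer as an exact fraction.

381/7 m

Distance (not displacement) is the total path length: add the absolute areas under v-t.
0–2 s: |½(6 + 3)(2)| = 9 m
2–5 s: v = 0 at t = 37/14 s; triangle areas 27/28 + 363/28 = 195/14 m
5–8 s: |½(-11 + -10)(3)| = 31.5 m
Total distance = 381/7 m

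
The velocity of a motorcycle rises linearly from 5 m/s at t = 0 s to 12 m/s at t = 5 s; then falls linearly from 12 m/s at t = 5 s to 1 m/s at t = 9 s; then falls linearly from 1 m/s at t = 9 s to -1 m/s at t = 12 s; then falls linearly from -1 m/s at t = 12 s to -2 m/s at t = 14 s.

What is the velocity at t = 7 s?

6.5 m/s

On 5–9 s the graph is linear from 12 to 1 m/s: v(7) = 12 + (1 − 12)·(7 − 5)/(9 − 5) = 6.5 m/s.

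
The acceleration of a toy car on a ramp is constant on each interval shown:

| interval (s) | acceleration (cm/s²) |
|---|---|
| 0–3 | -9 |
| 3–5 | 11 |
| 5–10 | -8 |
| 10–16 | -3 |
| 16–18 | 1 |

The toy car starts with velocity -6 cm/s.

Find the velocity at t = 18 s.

-67 cm/s

Δv equals the area under the a-t graph; then v = v₀ + Δv.
0–3 s: -9 × 3 = -27 cm/s
3–5 s: 11 × 2 = 22 cm/s
5–10 s: -8 × 5 = -40 cm/s
10–16 s: -3 × 6 = -18 cm/s
16–18 s: 1 × 2 = 2 cm/s
Δv = -61 cm/s, so v(18) = -6 + (-61) = -67 cm/s.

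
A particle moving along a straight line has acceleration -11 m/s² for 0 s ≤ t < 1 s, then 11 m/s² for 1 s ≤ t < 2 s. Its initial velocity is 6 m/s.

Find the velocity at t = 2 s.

Δv equals the area under the a-t graph; then v = v₀ + Δv.
0–1 s: -11 × 1 = -11 m/s
1–2 s: 11 × 1 = 11 m/s
Δv = 0 m/s, so v(2) = 6 + (0) = 6 m/s.

6 m/s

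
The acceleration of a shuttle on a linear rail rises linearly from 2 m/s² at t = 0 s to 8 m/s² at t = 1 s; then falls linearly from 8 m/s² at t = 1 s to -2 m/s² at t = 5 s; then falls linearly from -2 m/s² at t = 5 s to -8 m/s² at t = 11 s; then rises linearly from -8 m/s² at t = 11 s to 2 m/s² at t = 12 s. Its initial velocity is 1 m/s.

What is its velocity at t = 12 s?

Δv equals the area under the a-t graph; then v = v₀ + Δv.
0–1 s: ½(2 + 8)(1) = 5 m/s
1–5 s: ½(8 + -2)(4) = 12 m/s
5–11 s: ½(-2 + -8)(6) = -30 m/s
11–12 s: ½(-8 + 2)(1) = -3 m/s
Δv = -16 m/s, so v(12) = 1 + (-16) = -15 m/s.

-15 m/s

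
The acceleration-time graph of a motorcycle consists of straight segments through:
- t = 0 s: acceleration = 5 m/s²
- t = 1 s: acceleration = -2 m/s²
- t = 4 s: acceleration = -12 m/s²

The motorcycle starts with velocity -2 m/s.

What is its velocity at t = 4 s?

-21.5 m/s

Δv equals the area under the a-t graph; then v = v₀ + Δv.
0–1 s: ½(5 + -2)(1) = 1.5 m/s
1–4 s: ½(-2 + -12)(3) = -21 m/s
Δv = -19.5 m/s, so v(4) = -2 + (-19.5) = -21.5 m/s.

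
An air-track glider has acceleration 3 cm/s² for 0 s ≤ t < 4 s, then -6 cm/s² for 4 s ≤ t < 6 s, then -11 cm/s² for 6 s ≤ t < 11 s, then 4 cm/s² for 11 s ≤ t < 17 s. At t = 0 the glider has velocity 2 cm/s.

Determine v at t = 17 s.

Δv equals the area under the a-t graph; then v = v₀ + Δv.
0–4 s: 3 × 4 = 12 cm/s
4–6 s: -6 × 2 = -12 cm/s
6–11 s: -11 × 5 = -55 cm/s
11–17 s: 4 × 6 = 24 cm/s
Δv = -31 cm/s, so v(17) = 2 + (-31) = -29 cm/s.

-29 cm/s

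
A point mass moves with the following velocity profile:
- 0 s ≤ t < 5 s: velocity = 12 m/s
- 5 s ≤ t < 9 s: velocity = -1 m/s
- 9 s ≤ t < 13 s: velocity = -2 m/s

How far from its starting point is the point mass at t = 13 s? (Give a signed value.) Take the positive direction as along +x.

Net displacement equals the area under the velocity-time graph (areas below the axis count negative).
0–5 s: 12 × 5 = 60 m
5–9 s: -1 × 4 = -4 m
9–13 s: -2 × 4 = -8 m
Net displacement = 48 m

48 m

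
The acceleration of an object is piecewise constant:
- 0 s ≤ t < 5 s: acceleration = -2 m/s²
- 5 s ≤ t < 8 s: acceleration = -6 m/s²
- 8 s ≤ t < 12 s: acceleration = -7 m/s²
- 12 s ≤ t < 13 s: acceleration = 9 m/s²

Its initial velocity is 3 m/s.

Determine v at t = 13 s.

-44 m/s

Δv equals the area under the a-t graph; then v = v₀ + Δv.
0–5 s: -2 × 5 = -10 m/s
5–8 s: -6 × 3 = -18 m/s
8–12 s: -7 × 4 = -28 m/s
12–13 s: 9 × 1 = 9 m/s
Δv = -47 m/s, so v(13) = 3 + (-47) = -44 m/s.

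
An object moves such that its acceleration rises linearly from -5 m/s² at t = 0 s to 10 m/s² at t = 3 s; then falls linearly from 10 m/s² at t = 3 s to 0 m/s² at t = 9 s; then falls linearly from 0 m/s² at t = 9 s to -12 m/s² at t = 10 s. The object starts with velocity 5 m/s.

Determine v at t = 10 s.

Δv equals the area under the a-t graph; then v = v₀ + Δv.
0–3 s: ½(-5 + 10)(3) = 7.5 m/s
3–9 s: ½(10 + 0)(6) = 30 m/s
9–10 s: ½(0 + -12)(1) = -6 m/s
Δv = 31.5 m/s, so v(10) = 5 + (31.5) = 36.5 m/s.

36.5 m/s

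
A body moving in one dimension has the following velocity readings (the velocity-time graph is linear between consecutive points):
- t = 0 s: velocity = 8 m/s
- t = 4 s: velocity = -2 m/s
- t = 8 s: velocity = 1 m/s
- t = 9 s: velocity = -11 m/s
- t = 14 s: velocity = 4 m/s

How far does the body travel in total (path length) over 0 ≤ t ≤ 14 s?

Distance (not displacement) is the total path length: add the absolute areas under v-t.
0–4 s: v = 0 at t = 3.2 s; triangle areas 12.8 + 0.8 = 13.6 m
4–8 s: v = 0 at t = 20/3 s; triangle areas 8/3 + 2/3 = 10/3 m
8–9 s: v = 0 at t = 97/12 s; triangle areas 1/24 + 121/24 = 61/12 m
9–14 s: v = 0 at t = 38/3 s; triangle areas 121/6 + 8/3 = 137/6 m
Total distance = 44.85 m

44.85 m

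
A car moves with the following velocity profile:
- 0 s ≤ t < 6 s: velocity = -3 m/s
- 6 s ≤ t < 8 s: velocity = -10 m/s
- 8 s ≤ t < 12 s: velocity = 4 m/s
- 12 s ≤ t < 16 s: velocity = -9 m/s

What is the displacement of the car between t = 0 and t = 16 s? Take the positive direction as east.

Displacement is the signed area under the v-t curve.
0–6 s: -3 × 6 = -18 m
6–8 s: -10 × 2 = -20 m
8–12 s: 4 × 4 = 16 m
12–16 s: -9 × 4 = -36 m
Net displacement = -58 m

-58 m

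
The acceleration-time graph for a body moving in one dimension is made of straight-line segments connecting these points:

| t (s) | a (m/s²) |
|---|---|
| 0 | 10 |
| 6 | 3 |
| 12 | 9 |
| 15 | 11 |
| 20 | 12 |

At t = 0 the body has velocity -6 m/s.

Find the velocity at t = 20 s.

Δv equals the area under the a-t graph; then v = v₀ + Δv.
0–6 s: ½(10 + 3)(6) = 39 m/s
6–12 s: ½(3 + 9)(6) = 36 m/s
12–15 s: ½(9 + 11)(3) = 30 m/s
15–20 s: ½(11 + 12)(5) = 57.5 m/s
Δv = 162.5 m/s, so v(20) = -6 + (162.5) = 156.5 m/s.

156.5 m/s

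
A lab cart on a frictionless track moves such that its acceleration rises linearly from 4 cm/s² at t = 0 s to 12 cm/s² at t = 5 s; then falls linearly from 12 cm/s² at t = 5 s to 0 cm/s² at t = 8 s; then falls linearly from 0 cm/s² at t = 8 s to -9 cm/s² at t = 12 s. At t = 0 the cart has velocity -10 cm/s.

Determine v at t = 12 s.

Δv equals the area under the a-t graph; then v = v₀ + Δv.
0–5 s: ½(4 + 12)(5) = 40 cm/s
5–8 s: ½(12 + 0)(3) = 18 cm/s
8–12 s: ½(0 + -9)(4) = -18 cm/s
Δv = 40 cm/s, so v(12) = -10 + (40) = 30 cm/s.

30 cm/s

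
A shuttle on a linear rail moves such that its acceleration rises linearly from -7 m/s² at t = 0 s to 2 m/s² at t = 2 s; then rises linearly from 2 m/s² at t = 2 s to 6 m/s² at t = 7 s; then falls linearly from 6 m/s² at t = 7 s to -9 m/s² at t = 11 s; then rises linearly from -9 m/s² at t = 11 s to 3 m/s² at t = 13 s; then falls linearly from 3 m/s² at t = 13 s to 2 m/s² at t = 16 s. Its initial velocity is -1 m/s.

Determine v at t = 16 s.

Δv equals the area under the a-t graph; then v = v₀ + Δv.
0–2 s: ½(-7 + 2)(2) = -5 m/s
2–7 s: ½(2 + 6)(5) = 20 m/s
7–11 s: ½(6 + -9)(4) = -6 m/s
11–13 s: ½(-9 + 3)(2) = -6 m/s
13–16 s: ½(3 + 2)(3) = 7.5 m/s
Δv = 10.5 m/s, so v(16) = -1 + (10.5) = 9.5 m/s.

9.5 m/s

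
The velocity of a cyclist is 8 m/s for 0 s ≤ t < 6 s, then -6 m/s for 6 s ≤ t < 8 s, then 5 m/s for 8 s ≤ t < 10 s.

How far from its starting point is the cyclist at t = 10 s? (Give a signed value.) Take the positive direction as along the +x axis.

Net displacement equals the area under the velocity-time graph (areas below the axis count negative).
0–6 s: 8 × 6 = 48 m
6–8 s: -6 × 2 = -12 m
8–10 s: 5 × 2 = 10 m
Net displacement = 46 m

46 m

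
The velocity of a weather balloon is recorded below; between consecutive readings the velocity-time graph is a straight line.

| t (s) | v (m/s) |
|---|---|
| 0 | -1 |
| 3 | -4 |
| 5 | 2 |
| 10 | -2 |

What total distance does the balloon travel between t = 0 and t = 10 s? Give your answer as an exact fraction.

95/6 m

Distance (not displacement) is the total path length: add the absolute areas under v-t.
0–3 s: |½(-1 + -4)(3)| = 7.5 m
3–5 s: v = 0 at t = 13/3 s; triangle areas 8/3 + 2/3 = 10/3 m
5–10 s: v = 0 at t = 7.5 s; triangle areas 2.5 + 2.5 = 5 m
Total distance = 95/6 m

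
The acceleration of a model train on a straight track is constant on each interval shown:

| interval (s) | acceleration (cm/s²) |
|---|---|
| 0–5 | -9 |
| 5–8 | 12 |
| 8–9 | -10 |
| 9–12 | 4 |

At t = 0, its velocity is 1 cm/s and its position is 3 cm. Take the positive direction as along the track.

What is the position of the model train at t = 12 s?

-231.5 cm

On each constant-a segment, Δv = aΔt and Δx = v₀Δt + ½aΔt²; chain segment to segment.
0–5 s: v starts 1 cm/s; Δx = 1·5 + ½·-9·5² = -107.5 cm; v ends -44 cm/s.
5–8 s: v starts -44 cm/s; Δx = -44·3 + ½·12·3² = -78 cm; v ends -8 cm/s.
8–9 s: v starts -8 cm/s; Δx = -8·1 + ½·-10·1² = -13 cm; v ends -18 cm/s.
9–12 s: v starts -18 cm/s; Δx = -18·3 + ½·4·3² = -36 cm; v ends -6 cm/s.
x(12) = 3 + Σ Δx = -231.5 cm.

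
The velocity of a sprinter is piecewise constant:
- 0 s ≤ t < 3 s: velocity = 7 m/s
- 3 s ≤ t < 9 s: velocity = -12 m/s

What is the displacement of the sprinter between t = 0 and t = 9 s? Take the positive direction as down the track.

-51 m

Displacement is the signed area under the v-t curve.
0–3 s: 7 × 3 = 21 m
3–9 s: -12 × 6 = -72 m
Net displacement = -51 m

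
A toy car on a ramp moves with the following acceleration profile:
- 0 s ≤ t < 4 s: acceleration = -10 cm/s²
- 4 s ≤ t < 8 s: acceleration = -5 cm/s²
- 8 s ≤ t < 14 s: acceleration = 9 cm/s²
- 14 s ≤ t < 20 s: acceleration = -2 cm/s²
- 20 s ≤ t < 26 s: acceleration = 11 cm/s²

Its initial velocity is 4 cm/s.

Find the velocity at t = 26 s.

52 cm/s

Δv equals the area under the a-t graph; then v = v₀ + Δv.
0–4 s: -10 × 4 = -40 cm/s
4–8 s: -5 × 4 = -20 cm/s
8–14 s: 9 × 6 = 54 cm/s
14–20 s: -2 × 6 = -12 cm/s
20–26 s: 11 × 6 = 66 cm/s
Δv = 48 cm/s, so v(26) = 4 + (48) = 52 cm/s.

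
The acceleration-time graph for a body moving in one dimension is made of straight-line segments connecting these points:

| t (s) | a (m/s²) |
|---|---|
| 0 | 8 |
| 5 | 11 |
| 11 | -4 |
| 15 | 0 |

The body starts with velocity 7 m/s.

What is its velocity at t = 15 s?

Δv equals the area under the a-t graph; then v = v₀ + Δv.
0–5 s: ½(8 + 11)(5) = 47.5 m/s
5–11 s: ½(11 + -4)(6) = 21 m/s
11–15 s: ½(-4 + 0)(4) = -8 m/s
Δv = 60.5 m/s, so v(15) = 7 + (60.5) = 67.5 m/s.

67.5 m/s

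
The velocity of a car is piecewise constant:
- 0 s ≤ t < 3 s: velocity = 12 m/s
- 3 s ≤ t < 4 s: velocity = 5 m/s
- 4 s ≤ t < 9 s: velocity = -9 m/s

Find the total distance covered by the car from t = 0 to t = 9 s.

Total distance travelled is ∫|v| dt — sum the magnitudes of each area piece.
0–3 s: |12| × 3 = 36 m
3–4 s: |5| × 1 = 5 m
4–9 s: |-9| × 5 = 45 m
Total distance = 86 m

86 m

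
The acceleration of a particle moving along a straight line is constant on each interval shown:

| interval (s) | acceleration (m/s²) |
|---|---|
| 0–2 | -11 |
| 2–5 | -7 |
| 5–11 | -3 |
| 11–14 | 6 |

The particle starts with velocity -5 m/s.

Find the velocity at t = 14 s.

-48 m/s

Δv equals the area under the a-t graph; then v = v₀ + Δv.
0–2 s: -11 × 2 = -22 m/s
2–5 s: -7 × 3 = -21 m/s
5–11 s: -3 × 6 = -18 m/s
11–14 s: 6 × 3 = 18 m/s
Δv = -43 m/s, so v(14) = -5 + (-43) = -48 m/s.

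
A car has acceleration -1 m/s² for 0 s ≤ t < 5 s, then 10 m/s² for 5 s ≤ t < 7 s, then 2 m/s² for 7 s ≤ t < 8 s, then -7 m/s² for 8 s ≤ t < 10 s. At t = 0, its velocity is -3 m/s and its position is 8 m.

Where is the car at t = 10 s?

11.5 m

On each constant-a segment, Δv = aΔt and Δx = v₀Δt + ½aΔt²; chain segment to segment.
0–5 s: v starts -3 m/s; Δx = -3·5 + ½·-1·5² = -27.5 m; v ends -8 m/s.
5–7 s: v starts -8 m/s; Δx = -8·2 + ½·10·2² = 4 m; v ends 12 m/s.
7–8 s: v starts 12 m/s; Δx = 12·1 + ½·2·1² = 13 m; v ends 14 m/s.
8–10 s: v starts 14 m/s; Δx = 14·2 + ½·-7·2² = 14 m; v ends 0 m/s.
x(10) = 8 + Σ Δx = 11.5 m.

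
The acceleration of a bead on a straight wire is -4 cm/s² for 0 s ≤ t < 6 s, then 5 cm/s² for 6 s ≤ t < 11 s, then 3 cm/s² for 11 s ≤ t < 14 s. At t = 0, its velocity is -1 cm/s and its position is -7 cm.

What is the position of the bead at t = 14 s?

On each constant-a segment, Δv = aΔt and Δx = v₀Δt + ½aΔt²; chain segment to segment.
0–6 s: v starts -1 cm/s; Δx = -1·6 + ½·-4·6² = -78 cm; v ends -25 cm/s.
6–11 s: v starts -25 cm/s; Δx = -25·5 + ½·5·5² = -62.5 cm; v ends 0 cm/s.
11–14 s: v starts 0 cm/s; Δx = 0·3 + ½·3·3² = 13.5 cm; v ends 9 cm/s.
x(14) = -7 + Σ Δx = -134 cm.

-134 cm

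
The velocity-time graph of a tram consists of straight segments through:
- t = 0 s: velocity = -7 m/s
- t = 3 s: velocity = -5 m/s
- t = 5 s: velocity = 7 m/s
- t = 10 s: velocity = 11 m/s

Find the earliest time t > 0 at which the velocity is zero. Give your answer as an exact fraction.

v changes sign on 3–5 s (from -5 to 7); the graph is linear there, so v = 0 at t = 3 + (5)·(5 − 3)/(7 − -5) = 23/6 s.

t = 23/6 s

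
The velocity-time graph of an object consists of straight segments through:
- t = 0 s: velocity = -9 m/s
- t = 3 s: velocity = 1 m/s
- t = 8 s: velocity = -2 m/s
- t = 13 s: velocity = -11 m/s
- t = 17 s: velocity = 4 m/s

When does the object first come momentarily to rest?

v changes sign on 0–3 s (from -9 to 1); the graph is linear there, so v = 0 at t = 0 + (9)·(3 − 0)/(1 − -9) = 2.7 s.

t = 2.7 s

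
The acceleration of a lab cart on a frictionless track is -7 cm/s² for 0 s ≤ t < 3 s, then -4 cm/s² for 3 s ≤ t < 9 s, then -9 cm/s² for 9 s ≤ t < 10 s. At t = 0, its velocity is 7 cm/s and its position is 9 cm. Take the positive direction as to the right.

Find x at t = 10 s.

On each constant-a segment, Δv = aΔt and Δx = v₀Δt + ½aΔt²; chain segment to segment.
0–3 s: v starts 7 cm/s; Δx = 7·3 + ½·-7·3² = -10.5 cm; v ends -14 cm/s.
3–9 s: v starts -14 cm/s; Δx = -14·6 + ½·-4·6² = -156 cm; v ends -38 cm/s.
9–10 s: v starts -38 cm/s; Δx = -38·1 + ½·-9·1² = -42.5 cm; v ends -47 cm/s.
x(10) = 9 + Σ Δx = -200 cm.

-200 cm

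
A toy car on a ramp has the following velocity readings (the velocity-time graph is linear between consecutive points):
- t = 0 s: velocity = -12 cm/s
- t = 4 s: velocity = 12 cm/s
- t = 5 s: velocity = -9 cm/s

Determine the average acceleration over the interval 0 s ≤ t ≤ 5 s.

Average acceleration = Δv/Δt = (-9 − -12)/(5 − 0) = 0.6 cm/s².

0.6 cm/s²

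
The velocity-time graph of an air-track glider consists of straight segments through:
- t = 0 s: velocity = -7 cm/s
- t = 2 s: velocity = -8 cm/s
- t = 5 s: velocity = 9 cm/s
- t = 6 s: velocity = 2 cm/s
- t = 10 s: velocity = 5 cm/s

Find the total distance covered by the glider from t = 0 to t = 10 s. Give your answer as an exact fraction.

Total distance travelled is ∫|v| dt — sum the magnitudes of each area piece.
0–2 s: |½(-7 + -8)(2)| = 15 cm
2–5 s: v = 0 at t = 58/17 s; triangle areas 96/17 + 243/34 = 435/34 cm
5–6 s: |½(9 + 2)(1)| = 5.5 cm
6–10 s: |½(2 + 5)(4)| = 14 cm
Total distance = 804/17 cm

804/17 cm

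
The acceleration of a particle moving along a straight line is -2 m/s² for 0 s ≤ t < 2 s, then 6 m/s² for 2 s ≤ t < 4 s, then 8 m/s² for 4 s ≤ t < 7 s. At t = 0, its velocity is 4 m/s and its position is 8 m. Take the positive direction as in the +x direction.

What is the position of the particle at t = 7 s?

On each constant-a segment, Δv = aΔt and Δx = v₀Δt + ½aΔt²; chain segment to segment.
0–2 s: v starts 4 m/s; Δx = 4·2 + ½·-2·2² = 4 m; v ends 0 m/s.
2–4 s: v starts 0 m/s; Δx = 0·2 + ½·6·2² = 12 m; v ends 12 m/s.
4–7 s: v starts 12 m/s; Δx = 12·3 + ½·8·3² = 72 m; v ends 36 m/s.
x(7) = 8 + Σ Δx = 96 m.

96 m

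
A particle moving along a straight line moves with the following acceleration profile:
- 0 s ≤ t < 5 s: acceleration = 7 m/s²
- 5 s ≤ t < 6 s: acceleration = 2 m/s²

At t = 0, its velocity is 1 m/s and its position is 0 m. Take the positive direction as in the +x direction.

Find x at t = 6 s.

129.5 m

On each constant-a segment, Δv = aΔt and Δx = v₀Δt + ½aΔt²; chain segment to segment.
0–5 s: v starts 1 m/s; Δx = 1·5 + ½·7·5² = 92.5 m; v ends 36 m/s.
5–6 s: v starts 36 m/s; Δx = 36·1 + ½·2·1² = 37 m; v ends 38 m/s.
x(6) = 0 + Σ Δx = 129.5 m.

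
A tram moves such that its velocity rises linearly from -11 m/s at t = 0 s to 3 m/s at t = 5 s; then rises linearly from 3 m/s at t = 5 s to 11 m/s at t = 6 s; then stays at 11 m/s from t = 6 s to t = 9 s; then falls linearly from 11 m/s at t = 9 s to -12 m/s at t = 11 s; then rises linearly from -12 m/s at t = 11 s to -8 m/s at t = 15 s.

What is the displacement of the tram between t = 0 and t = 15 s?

-21 m

Net displacement equals the area under the velocity-time graph (areas below the axis count negative).
0–5 s: ½(-11 + 3)(5) = -20 m
5–6 s: ½(3 + 11)(1) = 7 m
6–9 s: 11 × 3 = 33 m
9–11 s: ½(11 + -12)(2) = -1 m
11–15 s: ½(-12 + -8)(4) = -40 m
Net displacement = -21 m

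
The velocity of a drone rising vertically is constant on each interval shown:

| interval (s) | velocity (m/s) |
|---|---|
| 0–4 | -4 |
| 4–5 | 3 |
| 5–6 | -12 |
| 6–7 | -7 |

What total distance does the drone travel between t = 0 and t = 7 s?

Distance (not displacement) is the total path length: add the absolute areas under v-t.
0–4 s: |-4| × 4 = 16 m
4–5 s: |3| × 1 = 3 m
5–6 s: |-12| × 1 = 12 m
6–7 s: |-7| × 1 = 7 m
Total distance = 38 m

38 m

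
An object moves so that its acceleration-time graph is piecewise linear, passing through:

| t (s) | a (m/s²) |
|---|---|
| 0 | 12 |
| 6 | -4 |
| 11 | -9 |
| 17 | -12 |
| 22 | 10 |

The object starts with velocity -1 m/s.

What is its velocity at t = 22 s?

-77.5 m/s

Δv equals the area under the a-t graph; then v = v₀ + Δv.
0–6 s: ½(12 + -4)(6) = 24 m/s
6–11 s: ½(-4 + -9)(5) = -32.5 m/s
11–17 s: ½(-9 + -12)(6) = -63 m/s
17–22 s: ½(-12 + 10)(5) = -5 m/s
Δv = -76.5 m/s, so v(22) = -1 + (-76.5) = -77.5 m/s.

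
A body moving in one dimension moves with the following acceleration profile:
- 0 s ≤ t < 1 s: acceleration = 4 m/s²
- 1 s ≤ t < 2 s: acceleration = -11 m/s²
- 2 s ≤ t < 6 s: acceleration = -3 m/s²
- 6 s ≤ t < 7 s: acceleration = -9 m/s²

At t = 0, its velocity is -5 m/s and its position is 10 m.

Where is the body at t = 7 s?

On each constant-a segment, Δv = aΔt and Δx = v₀Δt + ½aΔt²; chain segment to segment.
0–1 s: v starts -5 m/s; Δx = -5·1 + ½·4·1² = -3 m; v ends -1 m/s.
1–2 s: v starts -1 m/s; Δx = -1·1 + ½·-11·1² = -6.5 m; v ends -12 m/s.
2–6 s: v starts -12 m/s; Δx = -12·4 + ½·-3·4² = -72 m; v ends -24 m/s.
6–7 s: v starts -24 m/s; Δx = -24·1 + ½·-9·1² = -28.5 m; v ends -33 m/s.
x(7) = 10 + Σ Δx = -100 m.

-100 m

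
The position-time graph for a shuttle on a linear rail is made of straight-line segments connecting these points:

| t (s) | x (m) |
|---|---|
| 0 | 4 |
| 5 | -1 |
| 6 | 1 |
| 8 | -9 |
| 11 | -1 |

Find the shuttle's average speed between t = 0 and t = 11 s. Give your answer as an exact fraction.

25/11 m/s

Average speed = (total path length)/(elapsed time); on a piecewise-linear x-t graph the path length is Σ|Δx|.
0–5 s: |Δx| = |-1 − 4| = 5 m
5–6 s: |Δx| = |1 − -1| = 2 m
6–8 s: |Δx| = |-9 − 1| = 10 m
8–11 s: |Δx| = |-1 − -9| = 8 m
Total path = 25 m; average speed = 25/11 = 25/11 m/s.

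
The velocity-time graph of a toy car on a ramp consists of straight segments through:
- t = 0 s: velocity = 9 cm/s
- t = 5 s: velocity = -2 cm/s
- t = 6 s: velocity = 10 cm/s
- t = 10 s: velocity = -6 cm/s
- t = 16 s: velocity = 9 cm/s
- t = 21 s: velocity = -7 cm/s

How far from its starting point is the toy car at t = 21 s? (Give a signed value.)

Net displacement equals the area under the velocity-time graph (areas below the axis count negative).
0–5 s: ½(9 + -2)(5) = 17.5 cm
5–6 s: ½(-2 + 10)(1) = 4 cm
6–10 s: ½(10 + -6)(4) = 8 cm
10–16 s: ½(-6 + 9)(6) = 9 cm
16–21 s: ½(9 + -7)(5) = 5 cm
Net displacement = 43.5 cm

43.5 cm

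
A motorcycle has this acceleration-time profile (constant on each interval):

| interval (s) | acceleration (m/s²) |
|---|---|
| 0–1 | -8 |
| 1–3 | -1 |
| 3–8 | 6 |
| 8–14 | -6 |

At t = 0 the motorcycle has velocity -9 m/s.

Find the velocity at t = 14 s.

Δv equals the area under the a-t graph; then v = v₀ + Δv.
0–1 s: -8 × 1 = -8 m/s
1–3 s: -1 × 2 = -2 m/s
3–8 s: 6 × 5 = 30 m/s
8–14 s: -6 × 6 = -36 m/s
Δv = -16 m/s, so v(14) = -9 + (-16) = -25 m/s.

-25 m/s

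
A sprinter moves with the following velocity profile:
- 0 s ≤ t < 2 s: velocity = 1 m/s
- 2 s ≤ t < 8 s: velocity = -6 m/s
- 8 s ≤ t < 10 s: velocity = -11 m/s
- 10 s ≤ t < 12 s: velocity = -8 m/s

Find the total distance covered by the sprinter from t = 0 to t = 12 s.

Total distance travelled is ∫|v| dt — sum the magnitudes of each area piece.
0–2 s: |1| × 2 = 2 m
2–8 s: |-6| × 6 = 36 m
8–10 s: |-11| × 2 = 22 m
10–12 s: |-8| × 2 = 16 m
Total distance = 76 m

76 m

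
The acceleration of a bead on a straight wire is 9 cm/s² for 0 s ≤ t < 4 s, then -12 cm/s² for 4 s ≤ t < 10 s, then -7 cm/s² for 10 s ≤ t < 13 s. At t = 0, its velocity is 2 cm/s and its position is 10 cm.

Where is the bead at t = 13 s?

-31.5 cm

On each constant-a segment, Δv = aΔt and Δx = v₀Δt + ½aΔt²; chain segment to segment.
0–4 s: v starts 2 cm/s; Δx = 2·4 + ½·9·4² = 80 cm; v ends 38 cm/s.
4–10 s: v starts 38 cm/s; Δx = 38·6 + ½·-12·6² = 12 cm; v ends -34 cm/s.
10–13 s: v starts -34 cm/s; Δx = -34·3 + ½·-7·3² = -133.5 cm; v ends -55 cm/s.
x(13) = 10 + Σ Δx = -31.5 cm.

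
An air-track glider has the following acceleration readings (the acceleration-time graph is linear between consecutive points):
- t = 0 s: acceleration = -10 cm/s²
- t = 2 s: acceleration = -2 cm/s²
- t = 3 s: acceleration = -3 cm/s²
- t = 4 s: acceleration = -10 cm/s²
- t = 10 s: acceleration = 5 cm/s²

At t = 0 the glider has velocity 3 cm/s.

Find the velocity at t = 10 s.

-33 cm/s

Δv equals the area under the a-t graph; then v = v₀ + Δv.
0–2 s: ½(-10 + -2)(2) = -12 cm/s
2–3 s: ½(-2 + -3)(1) = -2.5 cm/s
3–4 s: ½(-3 + -10)(1) = -6.5 cm/s
4–10 s: ½(-10 + 5)(6) = -15 cm/s
Δv = -36 cm/s, so v(10) = 3 + (-36) = -33 cm/s.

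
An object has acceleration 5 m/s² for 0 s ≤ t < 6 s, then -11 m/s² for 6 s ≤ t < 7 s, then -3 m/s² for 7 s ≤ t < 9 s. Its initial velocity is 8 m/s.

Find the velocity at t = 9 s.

21 m/s

Δv equals the area under the a-t graph; then v = v₀ + Δv.
0–6 s: 5 × 6 = 30 m/s
6–7 s: -11 × 1 = -11 m/s
7–9 s: -3 × 2 = -6 m/s
Δv = 13 m/s, so v(9) = 8 + (13) = 21 m/s.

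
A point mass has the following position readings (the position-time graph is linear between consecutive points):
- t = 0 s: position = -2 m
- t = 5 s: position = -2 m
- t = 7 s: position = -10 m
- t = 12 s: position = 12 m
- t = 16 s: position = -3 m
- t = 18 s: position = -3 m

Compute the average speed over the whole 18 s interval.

2.5 m/s

Average speed = (total path length)/(elapsed time); on a piecewise-linear x-t graph the path length is Σ|Δx|.
0–5 s: |Δx| = |-2 − -2| = 0 m
5–7 s: |Δx| = |-10 − -2| = 8 m
7–12 s: |Δx| = |12 − -10| = 22 m
12–16 s: |Δx| = |-3 − 12| = 15 m
16–18 s: |Δx| = |-3 − -3| = 0 m
Total path = 45 m; average speed = 45/18 = 2.5 m/s.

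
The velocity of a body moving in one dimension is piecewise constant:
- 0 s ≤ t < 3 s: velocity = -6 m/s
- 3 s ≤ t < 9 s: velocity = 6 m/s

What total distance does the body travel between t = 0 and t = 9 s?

54 m

Total distance travelled is ∫|v| dt — sum the magnitudes of each area piece.
0–3 s: |-6| × 3 = 18 m
3–9 s: |6| × 6 = 36 m
Total distance = 54 m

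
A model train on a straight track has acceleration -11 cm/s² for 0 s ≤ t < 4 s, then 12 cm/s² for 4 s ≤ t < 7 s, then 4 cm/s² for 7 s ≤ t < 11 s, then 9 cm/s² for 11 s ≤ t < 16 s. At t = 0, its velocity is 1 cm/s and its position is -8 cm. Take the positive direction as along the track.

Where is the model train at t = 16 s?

On each constant-a segment, Δv = aΔt and Δx = v₀Δt + ½aΔt²; chain segment to segment.
0–4 s: v starts 1 cm/s; Δx = 1·4 + ½·-11·4² = -84 cm; v ends -43 cm/s.
4–7 s: v starts -43 cm/s; Δx = -43·3 + ½·12·3² = -75 cm; v ends -7 cm/s.
7–11 s: v starts -7 cm/s; Δx = -7·4 + ½·4·4² = 4 cm; v ends 9 cm/s.
11–16 s: v starts 9 cm/s; Δx = 9·5 + ½·9·5² = 157.5 cm; v ends 54 cm/s.
x(16) = -8 + Σ Δx = -5.5 cm.

-5.5 cm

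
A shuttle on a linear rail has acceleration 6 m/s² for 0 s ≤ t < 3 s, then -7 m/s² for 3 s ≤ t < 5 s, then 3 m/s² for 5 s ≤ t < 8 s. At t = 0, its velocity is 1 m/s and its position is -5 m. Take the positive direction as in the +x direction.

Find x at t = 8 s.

On each constant-a segment, Δv = aΔt and Δx = v₀Δt + ½aΔt²; chain segment to segment.
0–3 s: v starts 1 m/s; Δx = 1·3 + ½·6·3² = 30 m; v ends 19 m/s.
3–5 s: v starts 19 m/s; Δx = 19·2 + ½·-7·2² = 24 m; v ends 5 m/s.
5–8 s: v starts 5 m/s; Δx = 5·3 + ½·3·3² = 28.5 m; v ends 14 m/s.
x(8) = -5 + Σ Δx = 77.5 m.

77.5 m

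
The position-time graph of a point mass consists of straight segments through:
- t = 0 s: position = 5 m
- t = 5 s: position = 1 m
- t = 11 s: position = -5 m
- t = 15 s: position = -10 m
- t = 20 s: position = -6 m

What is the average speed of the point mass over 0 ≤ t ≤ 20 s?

0.95 m/s

Average speed = (total path length)/(elapsed time); on a piecewise-linear x-t graph the path length is Σ|Δx|.
0–5 s: |Δx| = |1 − 5| = 4 m
5–11 s: |Δx| = |-5 − 1| = 6 m
11–15 s: |Δx| = |-10 − -5| = 5 m
15–20 s: |Δx| = |-6 − -10| = 4 m
Total path = 19 m; average speed = 19/20 = 0.95 m/s.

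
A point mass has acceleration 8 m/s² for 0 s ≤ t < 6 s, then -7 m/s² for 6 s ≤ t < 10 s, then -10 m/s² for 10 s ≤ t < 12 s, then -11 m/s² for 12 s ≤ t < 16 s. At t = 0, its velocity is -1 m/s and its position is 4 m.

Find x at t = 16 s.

On each constant-a segment, Δv = aΔt and Δx = v₀Δt + ½aΔt²; chain segment to segment.
0–6 s: v starts -1 m/s; Δx = -1·6 + ½·8·6² = 138 m; v ends 47 m/s.
6–10 s: v starts 47 m/s; Δx = 47·4 + ½·-7·4² = 132 m; v ends 19 m/s.
10–12 s: v starts 19 m/s; Δx = 19·2 + ½·-10·2² = 18 m; v ends -1 m/s.
12–16 s: v starts -1 m/s; Δx = -1·4 + ½·-11·4² = -92 m; v ends -45 m/s.
x(16) = 4 + Σ Δx = 200 m.

200 m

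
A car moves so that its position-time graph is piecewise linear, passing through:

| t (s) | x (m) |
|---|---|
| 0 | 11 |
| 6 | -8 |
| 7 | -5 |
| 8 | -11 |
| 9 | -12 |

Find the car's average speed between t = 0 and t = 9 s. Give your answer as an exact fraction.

29/9 m/s

Average speed = (total path length)/(elapsed time); on a piecewise-linear x-t graph the path length is Σ|Δx|.
0–6 s: |Δx| = |-8 − 11| = 19 m
6–7 s: |Δx| = |-5 − -8| = 3 m
7–8 s: |Δx| = |-11 − -5| = 6 m
8–9 s: |Δx| = |-12 − -11| = 1 m
Total path = 29 m; average speed = 29/9 = 29/9 m/s.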